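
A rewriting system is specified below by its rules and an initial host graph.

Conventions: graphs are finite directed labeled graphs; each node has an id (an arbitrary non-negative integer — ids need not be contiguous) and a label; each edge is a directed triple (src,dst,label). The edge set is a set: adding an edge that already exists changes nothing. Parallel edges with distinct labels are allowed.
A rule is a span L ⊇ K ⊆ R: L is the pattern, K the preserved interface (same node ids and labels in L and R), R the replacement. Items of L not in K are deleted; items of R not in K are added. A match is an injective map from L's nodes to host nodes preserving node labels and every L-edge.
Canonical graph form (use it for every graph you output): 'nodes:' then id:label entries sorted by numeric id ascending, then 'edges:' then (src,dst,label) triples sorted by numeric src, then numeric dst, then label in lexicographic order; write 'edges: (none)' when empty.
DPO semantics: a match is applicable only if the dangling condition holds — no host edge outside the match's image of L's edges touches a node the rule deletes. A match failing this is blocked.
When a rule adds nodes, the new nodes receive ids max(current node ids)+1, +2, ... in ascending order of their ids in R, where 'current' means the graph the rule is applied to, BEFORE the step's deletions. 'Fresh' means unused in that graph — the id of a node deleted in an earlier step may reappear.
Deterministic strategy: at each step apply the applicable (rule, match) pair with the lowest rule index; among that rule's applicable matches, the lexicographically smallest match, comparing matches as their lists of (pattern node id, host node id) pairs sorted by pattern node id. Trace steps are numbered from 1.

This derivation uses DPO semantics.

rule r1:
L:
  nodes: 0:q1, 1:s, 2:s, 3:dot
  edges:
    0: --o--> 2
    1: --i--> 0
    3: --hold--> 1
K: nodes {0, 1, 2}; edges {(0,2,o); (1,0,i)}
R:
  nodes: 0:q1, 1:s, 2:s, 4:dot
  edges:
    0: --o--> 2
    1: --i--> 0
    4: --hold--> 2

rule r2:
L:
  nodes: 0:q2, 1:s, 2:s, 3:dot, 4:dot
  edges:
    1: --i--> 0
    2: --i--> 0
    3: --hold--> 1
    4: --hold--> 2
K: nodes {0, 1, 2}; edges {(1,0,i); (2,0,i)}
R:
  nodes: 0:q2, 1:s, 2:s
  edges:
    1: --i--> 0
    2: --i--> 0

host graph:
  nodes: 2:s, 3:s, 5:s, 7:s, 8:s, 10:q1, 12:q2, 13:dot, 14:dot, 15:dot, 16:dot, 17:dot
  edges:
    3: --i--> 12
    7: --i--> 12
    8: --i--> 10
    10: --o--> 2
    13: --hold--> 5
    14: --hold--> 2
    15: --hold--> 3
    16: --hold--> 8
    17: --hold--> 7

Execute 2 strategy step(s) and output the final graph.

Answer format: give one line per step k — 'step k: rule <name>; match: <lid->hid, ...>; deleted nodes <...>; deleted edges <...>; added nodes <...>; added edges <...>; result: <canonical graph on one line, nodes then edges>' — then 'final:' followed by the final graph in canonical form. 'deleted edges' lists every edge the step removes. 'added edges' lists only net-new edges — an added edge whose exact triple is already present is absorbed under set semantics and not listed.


step 1: rule r1; match: 0->10, 1->8, 2->2, 3->16; deleted nodes 16; deleted edges (16,8,hold); added nodes 18; added edges (18,2,hold); result: nodes: 2:s, 3:s, 5:s, 7:s, 8:s, 10:q1, 12:q2, 13:dot, 14:dot, 15:dot, 17:dot, 18:dot edges: (3,12,i); (7,12,i); (8,10,i); (10,2,o); (13,5,hold); (14,2,hold); (15,3,hold); (17,7,hold); (18,2,hold)
step 2: rule r2; match: 0->12, 1->3, 2->7, 3->15, 4->17; deleted nodes 15, 17; deleted edges (15,3,hold); (17,7,hold); added nodes (none); added edges (none); result: nodes: 2:s, 3:s, 5:s, 7:s, 8:s, 10:q1, 12:q2, 13:dot, 14:dot, 18:dot edges: (3,12,i); (7,12,i); (8,10,i); (10,2,o); (13,5,hold); (14,2,hold); (18,2,hold)
final:
nodes: 2:s, 3:s, 5:s, 7:s, 8:s, 10:q1, 12:q2, 13:dot, 14:dot, 18:dot
edges: (3,12,i); (7,12,i); (8,10,i); (10,2,o); (13,5,hold); (14,2,hold); (18,2,hold)


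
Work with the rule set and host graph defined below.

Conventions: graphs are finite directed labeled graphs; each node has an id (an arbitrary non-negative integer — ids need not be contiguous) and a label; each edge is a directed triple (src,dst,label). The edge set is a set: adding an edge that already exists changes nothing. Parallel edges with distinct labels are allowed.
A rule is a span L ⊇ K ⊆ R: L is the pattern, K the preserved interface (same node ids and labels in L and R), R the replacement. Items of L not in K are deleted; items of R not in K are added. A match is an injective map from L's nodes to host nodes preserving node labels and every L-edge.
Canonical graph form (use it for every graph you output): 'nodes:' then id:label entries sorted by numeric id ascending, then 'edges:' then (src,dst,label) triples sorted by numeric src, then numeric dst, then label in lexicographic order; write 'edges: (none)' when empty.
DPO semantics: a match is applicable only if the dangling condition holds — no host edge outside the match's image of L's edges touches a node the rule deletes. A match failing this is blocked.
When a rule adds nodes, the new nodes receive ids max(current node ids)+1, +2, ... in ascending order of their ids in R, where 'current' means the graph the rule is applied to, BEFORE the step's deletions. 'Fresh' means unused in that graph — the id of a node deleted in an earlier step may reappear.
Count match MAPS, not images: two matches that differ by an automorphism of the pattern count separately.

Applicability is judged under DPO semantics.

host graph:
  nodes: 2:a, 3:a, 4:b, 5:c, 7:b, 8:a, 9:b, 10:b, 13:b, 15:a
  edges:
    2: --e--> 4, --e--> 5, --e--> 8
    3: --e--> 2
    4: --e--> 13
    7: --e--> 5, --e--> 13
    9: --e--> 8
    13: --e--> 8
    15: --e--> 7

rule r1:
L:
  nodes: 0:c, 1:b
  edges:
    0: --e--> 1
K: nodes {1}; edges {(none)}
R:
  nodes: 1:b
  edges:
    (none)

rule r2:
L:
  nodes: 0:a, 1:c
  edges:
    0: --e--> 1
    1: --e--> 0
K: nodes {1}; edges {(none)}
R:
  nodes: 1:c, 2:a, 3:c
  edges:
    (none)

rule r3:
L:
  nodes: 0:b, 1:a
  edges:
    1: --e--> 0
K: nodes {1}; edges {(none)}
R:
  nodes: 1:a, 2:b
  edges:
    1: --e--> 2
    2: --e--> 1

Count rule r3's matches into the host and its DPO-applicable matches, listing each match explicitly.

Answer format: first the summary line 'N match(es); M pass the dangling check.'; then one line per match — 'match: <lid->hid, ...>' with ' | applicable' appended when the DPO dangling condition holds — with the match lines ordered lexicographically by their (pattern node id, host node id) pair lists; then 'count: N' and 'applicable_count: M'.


2 match(es); 0 pass the dangling check.
match: 0->4, 1->2
match: 0->7, 1->15
count: 2
applicable_count: 0


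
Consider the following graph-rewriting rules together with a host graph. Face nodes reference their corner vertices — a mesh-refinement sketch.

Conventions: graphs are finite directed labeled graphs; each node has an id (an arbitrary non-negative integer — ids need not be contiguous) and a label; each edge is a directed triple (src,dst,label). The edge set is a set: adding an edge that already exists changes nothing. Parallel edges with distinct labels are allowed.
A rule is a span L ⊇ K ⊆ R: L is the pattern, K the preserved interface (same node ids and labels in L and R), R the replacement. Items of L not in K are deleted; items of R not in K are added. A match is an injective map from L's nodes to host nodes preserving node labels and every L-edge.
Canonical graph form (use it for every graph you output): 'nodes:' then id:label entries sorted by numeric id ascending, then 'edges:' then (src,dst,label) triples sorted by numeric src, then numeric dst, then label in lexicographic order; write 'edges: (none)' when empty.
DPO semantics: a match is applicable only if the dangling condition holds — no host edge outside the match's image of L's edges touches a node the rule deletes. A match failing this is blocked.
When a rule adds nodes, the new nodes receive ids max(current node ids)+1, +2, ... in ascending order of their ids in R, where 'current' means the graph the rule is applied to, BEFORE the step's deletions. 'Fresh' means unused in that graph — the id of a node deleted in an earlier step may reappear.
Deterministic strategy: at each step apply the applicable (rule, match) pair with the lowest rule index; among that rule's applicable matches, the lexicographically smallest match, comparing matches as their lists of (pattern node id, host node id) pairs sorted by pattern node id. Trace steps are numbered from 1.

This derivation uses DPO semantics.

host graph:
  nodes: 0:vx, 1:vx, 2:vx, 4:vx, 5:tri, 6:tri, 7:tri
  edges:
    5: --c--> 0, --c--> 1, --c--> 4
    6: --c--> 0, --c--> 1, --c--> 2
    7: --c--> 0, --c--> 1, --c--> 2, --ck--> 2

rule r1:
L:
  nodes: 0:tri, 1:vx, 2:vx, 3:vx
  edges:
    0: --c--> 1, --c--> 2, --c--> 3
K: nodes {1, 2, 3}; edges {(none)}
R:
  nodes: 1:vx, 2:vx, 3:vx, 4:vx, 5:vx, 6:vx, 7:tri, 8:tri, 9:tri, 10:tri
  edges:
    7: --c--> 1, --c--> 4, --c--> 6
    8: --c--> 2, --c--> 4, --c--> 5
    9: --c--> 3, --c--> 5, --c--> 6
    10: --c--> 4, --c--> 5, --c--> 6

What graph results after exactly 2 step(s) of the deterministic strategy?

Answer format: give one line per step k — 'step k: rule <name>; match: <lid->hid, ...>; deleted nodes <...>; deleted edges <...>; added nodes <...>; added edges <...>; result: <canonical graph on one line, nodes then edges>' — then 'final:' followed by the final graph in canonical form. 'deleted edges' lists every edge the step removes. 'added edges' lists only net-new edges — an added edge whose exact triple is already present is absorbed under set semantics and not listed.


step 1: rule r1; match: 0->5, 1->0, 2->1, 3->4; deleted nodes 5; deleted edges (5,0,c); (5,1,c); (5,4,c); added nodes 8, 9, 10, 11, 12, 13, 14; added edges (11,0,c); (11,8,c); (11,10,c); (12,1,c); (12,8,c); (12,9,c); (13,4,c); (13,9,c); (13,10,c); (14,8,c); (14,9,c); (14,10,c); result: nodes: 0:vx, 1:vx, 2:vx, 4:vx, 6:tri, 7:tri, 8:vx, 9:vx, 10:vx, 11:tri, 12:tri, 13:tri, 14:tri edges: (6,0,c); (6,1,c); (6,2,c); (7,0,c); (7,1,c); (7,2,c); (7,2,ck); (11,0,c); (11,8,c); (11,10,c); (12,1,c); (12,8,c); (12,9,c); (13,4,c); (13,9,c); (13,10,c); (14,8,c); (14,9,c); (14,10,c)
step 2: rule r1; match: 0->6, 1->0, 2->1, 3->2; deleted nodes 6; deleted edges (6,0,c); (6,1,c); (6,2,c); added nodes 15, 16, 17, 18, 19, 20, 21; added edges (18,0,c); (18,15,c); (18,17,c); (19,1,c); (19,15,c); (19,16,c); (20,2,c); (20,16,c); (20,17,c); (21,15,c); (21,16,c); (21,17,c); result: nodes: 0:vx, 1:vx, 2:vx, 4:vx, 7:tri, 8:vx, 9:vx, 10:vx, 11:tri, 12:tri, 13:tri, 14:tri, 15:vx, 16:vx, 17:vx, 18:tri, 19:tri, 20:tri, 21:tri edges: (7,0,c); (7,1,c); (7,2,c); (7,2,ck); (11,0,c); (11,8,c); (11,10,c); (12,1,c); (12,8,c); (12,9,c); (13,4,c); (13,9,c); (13,10,c); (14,8,c); (14,9,c); (14,10,c); (18,0,c); (18,15,c); (18,17,c); (19,1,c); (19,15,c); (19,16,c); (20,2,c); (20,16,c); (20,17,c); (21,15,c); (21,16,c); (21,17,c)
final:
nodes: 0:vx, 1:vx, 2:vx, 4:vx, 7:tri, 8:vx, 9:vx, 10:vx, 11:tri, 12:tri, 13:tri, 14:tri, 15:vx, 16:vx, 17:vx, 18:tri, 19:tri, 20:tri, 21:tri
edges: (7,0,c); (7,1,c); (7,2,c); (7,2,ck); (11,0,c); (11,8,c); (11,10,c); (12,1,c); (12,8,c); (12,9,c); (13,4,c); (13,9,c); (13,10,c); (14,8,c); (14,9,c); (14,10,c); (18,0,c); (18,15,c); (18,17,c); (19,1,c); (19,15,c); (19,16,c); (20,2,c); (20,16,c); (20,17,c); (21,15,c); (21,16,c); (21,17,c)


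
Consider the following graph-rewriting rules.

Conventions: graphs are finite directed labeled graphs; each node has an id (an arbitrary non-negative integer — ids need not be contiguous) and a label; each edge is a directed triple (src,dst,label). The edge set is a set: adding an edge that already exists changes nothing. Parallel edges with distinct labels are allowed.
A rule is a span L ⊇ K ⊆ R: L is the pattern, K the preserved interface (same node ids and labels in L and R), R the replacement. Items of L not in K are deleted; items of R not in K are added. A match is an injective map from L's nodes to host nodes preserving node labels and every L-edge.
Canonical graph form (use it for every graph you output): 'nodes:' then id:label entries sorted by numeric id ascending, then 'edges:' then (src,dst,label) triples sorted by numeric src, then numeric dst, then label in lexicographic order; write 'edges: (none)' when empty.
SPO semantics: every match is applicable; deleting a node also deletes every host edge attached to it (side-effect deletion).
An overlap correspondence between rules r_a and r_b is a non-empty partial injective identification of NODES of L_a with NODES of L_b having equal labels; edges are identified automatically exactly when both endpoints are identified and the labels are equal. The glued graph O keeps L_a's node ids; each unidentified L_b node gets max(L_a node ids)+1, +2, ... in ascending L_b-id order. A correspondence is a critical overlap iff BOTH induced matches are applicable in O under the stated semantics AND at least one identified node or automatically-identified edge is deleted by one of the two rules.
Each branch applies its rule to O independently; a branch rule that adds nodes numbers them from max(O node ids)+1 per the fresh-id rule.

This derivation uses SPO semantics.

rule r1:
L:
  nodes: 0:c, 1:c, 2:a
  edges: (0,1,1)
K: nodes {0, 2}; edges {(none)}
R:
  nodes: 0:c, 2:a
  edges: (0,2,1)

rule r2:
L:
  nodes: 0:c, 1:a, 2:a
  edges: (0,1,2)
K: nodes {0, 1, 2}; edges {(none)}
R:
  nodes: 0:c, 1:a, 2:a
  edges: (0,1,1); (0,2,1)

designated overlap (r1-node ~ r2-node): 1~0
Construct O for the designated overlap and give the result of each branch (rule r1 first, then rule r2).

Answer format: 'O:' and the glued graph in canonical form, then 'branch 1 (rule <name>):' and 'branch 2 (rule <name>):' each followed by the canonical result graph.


O:
nodes: 0:c, 1:c, 2:a, 3:a, 4:a
edges: (0,1,1); (1,3,2)
branch 1 (rule r1):
nodes: 0:c, 2:a, 3:a, 4:a
edges: (0,2,1)
branch 2 (rule r2):
nodes: 0:c, 1:c, 2:a, 3:a, 4:a
edges: (0,1,1); (1,3,1); (1,4,1)


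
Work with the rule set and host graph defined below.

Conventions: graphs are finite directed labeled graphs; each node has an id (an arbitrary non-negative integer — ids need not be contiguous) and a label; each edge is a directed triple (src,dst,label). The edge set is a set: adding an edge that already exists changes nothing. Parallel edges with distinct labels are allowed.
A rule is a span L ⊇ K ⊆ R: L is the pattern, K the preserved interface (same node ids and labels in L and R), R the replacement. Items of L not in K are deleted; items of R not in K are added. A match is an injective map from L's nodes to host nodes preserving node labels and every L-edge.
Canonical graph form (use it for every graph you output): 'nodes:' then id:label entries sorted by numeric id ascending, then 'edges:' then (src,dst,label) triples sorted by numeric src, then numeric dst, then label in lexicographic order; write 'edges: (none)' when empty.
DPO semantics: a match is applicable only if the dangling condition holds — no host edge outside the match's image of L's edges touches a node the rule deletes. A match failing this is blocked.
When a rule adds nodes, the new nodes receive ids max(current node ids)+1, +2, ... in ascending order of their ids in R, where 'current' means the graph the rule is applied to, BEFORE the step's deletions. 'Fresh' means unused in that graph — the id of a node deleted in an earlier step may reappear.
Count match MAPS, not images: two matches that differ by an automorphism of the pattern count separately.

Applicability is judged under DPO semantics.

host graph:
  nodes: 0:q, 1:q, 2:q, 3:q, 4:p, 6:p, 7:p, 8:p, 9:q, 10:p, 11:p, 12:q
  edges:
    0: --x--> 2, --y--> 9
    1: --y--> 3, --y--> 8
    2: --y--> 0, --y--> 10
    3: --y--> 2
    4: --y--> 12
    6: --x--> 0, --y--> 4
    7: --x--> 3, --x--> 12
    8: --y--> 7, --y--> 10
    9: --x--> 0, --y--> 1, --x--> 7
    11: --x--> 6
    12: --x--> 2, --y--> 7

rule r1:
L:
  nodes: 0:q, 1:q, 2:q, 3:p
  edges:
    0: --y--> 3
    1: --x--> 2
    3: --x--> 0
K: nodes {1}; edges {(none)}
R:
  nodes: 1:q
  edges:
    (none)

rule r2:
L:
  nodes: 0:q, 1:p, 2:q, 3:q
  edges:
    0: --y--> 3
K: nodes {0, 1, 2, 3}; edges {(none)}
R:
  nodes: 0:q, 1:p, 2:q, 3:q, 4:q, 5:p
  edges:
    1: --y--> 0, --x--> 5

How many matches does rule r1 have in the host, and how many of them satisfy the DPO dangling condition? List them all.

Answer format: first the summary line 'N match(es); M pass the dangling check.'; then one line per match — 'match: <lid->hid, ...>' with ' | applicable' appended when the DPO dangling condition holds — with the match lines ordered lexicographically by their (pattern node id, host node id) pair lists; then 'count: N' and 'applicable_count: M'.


2 match(es); 0 pass the dangling check.
match: 0->12, 1->0, 2->2, 3->7
match: 0->12, 1->9, 2->0, 3->7
count: 2
applicable_count: 0


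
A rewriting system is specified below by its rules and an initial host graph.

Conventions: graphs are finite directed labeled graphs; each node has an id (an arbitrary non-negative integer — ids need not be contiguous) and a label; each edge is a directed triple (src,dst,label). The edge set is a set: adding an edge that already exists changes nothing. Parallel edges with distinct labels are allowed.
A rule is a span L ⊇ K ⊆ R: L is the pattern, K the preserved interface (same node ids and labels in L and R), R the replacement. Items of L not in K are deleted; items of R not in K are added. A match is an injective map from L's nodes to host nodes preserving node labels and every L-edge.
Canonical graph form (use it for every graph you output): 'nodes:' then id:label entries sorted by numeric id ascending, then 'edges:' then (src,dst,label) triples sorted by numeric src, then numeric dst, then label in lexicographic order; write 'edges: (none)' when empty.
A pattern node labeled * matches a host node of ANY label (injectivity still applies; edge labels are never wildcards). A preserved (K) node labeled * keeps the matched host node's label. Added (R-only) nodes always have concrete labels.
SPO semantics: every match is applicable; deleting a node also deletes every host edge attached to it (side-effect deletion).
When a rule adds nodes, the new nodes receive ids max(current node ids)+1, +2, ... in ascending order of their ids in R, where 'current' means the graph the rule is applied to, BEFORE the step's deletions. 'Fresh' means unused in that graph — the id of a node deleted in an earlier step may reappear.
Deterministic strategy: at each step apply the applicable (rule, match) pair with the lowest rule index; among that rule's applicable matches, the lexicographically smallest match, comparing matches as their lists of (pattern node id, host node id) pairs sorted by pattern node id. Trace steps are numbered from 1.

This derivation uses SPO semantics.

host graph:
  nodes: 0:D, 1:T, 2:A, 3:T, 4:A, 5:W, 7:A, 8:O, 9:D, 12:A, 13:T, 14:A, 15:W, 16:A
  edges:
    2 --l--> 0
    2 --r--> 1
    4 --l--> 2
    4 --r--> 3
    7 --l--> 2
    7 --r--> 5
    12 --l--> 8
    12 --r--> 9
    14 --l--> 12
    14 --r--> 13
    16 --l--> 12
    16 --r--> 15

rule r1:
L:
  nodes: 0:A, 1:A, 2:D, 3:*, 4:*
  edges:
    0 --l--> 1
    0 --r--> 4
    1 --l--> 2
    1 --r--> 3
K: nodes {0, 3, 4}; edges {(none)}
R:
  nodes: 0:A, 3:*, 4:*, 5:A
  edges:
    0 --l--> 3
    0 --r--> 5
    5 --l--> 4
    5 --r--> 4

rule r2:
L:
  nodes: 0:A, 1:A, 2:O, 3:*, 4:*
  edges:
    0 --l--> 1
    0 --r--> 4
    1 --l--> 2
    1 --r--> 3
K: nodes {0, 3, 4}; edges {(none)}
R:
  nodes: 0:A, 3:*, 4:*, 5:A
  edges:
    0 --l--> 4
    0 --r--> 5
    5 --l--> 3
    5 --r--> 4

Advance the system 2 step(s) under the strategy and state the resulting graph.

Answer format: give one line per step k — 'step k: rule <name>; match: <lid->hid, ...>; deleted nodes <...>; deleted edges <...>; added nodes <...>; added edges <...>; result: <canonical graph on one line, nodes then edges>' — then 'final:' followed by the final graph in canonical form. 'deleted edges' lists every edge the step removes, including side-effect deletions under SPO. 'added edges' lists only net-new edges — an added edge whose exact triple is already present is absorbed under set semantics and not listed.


step 1: rule r1; match: 0->4, 1->2, 2->0, 3->1, 4->3; deleted nodes 0, 2; deleted edges (2,0,l); (2,1,r); (4,2,l); (4,3,r); (7,2,l); added nodes 17; added edges (4,1,l); (4,17,r); (17,3,l); (17,3,r); result: nodes: 1:T, 3:T, 4:A, 5:W, 7:A, 8:O, 9:D, 12:A, 13:T, 14:A, 15:W, 16:A, 17:A edges: (4,1,l); (4,17,r); (7,5,r); (12,8,l); (12,9,r); (14,12,l); (14,13,r); (16,12,l); (16,15,r); (17,3,l); (17,3,r)
step 2: rule r2; match: 0->14, 1->12, 2->8, 3->9, 4->13; deleted nodes 8, 12; deleted edges (12,8,l); (12,9,r); (14,12,l); (14,13,r); (16,12,l); added nodes 18; added edges (14,13,l); (14,18,r); (18,9,l); (18,13,r); result: nodes: 1:T, 3:T, 4:A, 5:W, 7:A, 9:D, 13:T, 14:A, 15:W, 16:A, 17:A, 18:A edges: (4,1,l); (4,17,r); (7,5,r); (14,13,l); (14,18,r); (16,15,r); (17,3,l); (17,3,r); (18,9,l); (18,13,r)
final:
nodes: 1:T, 3:T, 4:A, 5:W, 7:A, 9:D, 13:T, 14:A, 15:W, 16:A, 17:A, 18:A
edges: (4,1,l); (4,17,r); (7,5,r); (14,13,l); (14,18,r); (16,15,r); (17,3,l); (17,3,r); (18,9,l); (18,13,r)


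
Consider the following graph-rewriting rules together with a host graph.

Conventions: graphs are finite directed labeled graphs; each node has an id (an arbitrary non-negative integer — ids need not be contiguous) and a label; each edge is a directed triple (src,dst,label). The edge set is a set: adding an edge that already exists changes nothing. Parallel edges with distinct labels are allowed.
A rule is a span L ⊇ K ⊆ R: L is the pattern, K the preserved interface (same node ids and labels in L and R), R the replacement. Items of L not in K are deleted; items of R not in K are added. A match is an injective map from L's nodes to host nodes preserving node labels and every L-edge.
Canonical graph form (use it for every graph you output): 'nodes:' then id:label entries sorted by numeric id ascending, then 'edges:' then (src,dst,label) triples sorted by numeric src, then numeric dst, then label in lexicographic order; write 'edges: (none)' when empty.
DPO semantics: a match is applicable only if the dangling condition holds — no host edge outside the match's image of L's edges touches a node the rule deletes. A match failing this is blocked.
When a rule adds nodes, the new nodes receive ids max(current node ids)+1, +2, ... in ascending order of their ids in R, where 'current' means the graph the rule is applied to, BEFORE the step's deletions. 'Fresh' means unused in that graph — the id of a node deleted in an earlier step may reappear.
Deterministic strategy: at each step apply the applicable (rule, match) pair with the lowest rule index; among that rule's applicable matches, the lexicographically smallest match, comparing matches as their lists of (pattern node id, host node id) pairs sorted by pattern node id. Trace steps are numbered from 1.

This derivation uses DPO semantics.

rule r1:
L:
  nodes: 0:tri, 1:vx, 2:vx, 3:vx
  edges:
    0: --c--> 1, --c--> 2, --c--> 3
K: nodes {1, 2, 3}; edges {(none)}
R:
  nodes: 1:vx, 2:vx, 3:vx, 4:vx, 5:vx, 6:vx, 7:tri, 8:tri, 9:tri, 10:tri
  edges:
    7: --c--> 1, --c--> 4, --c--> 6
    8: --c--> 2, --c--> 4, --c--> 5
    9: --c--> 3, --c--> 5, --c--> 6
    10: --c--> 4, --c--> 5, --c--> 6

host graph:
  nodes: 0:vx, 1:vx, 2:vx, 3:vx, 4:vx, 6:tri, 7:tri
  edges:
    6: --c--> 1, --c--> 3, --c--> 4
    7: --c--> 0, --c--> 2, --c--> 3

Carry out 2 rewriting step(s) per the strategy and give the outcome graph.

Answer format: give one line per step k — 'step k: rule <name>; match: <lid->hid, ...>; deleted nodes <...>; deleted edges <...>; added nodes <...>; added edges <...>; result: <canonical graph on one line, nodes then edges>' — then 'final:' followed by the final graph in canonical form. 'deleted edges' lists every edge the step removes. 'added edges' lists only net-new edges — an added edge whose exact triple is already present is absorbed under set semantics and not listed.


step 1: rule r1; match: 0->6, 1->1, 2->3, 3->4; deleted nodes 6; deleted edges (6,1,c); (6,3,c); (6,4,c); added nodes 8, 9, 10, 11, 12, 13, 14; added edges (11,1,c); (11,8,c); (11,10,c); (12,3,c); (12,8,c); (12,9,c); (13,4,c); (13,9,c); (13,10,c); (14,8,c); (14,9,c); (14,10,c); result: nodes: 0:vx, 1:vx, 2:vx, 3:vx, 4:vx, 7:tri, 8:vx, 9:vx, 10:vx, 11:tri, 12:tri, 13:tri, 14:tri edges: (7,0,c); (7,2,c); (7,3,c); (11,1,c); (11,8,c); (11,10,c); (12,3,c); (12,8,c); (12,9,c); (13,4,c); (13,9,c); (13,10,c); (14,8,c); (14,9,c); (14,10,c)
step 2: rule r1; match: 0->7, 1->0, 2->2, 3->3; deleted nodes 7; deleted edges (7,0,c); (7,2,c); (7,3,c); added nodes 15, 16, 17, 18, 19, 20, 21; added edges (18,0,c); (18,15,c); (18,17,c); (19,2,c); (19,15,c); (19,16,c); (20,3,c); (20,16,c); (20,17,c); (21,15,c); (21,16,c); (21,17,c); result: nodes: 0:vx, 1:vx, 2:vx, 3:vx, 4:vx, 8:vx, 9:vx, 10:vx, 11:tri, 12:tri, 13:tri, 14:tri, 15:vx, 16:vx, 17:vx, 18:tri, 19:tri, 20:tri, 21:tri edges: (11,1,c); (11,8,c); (11,10,c); (12,3,c); (12,8,c); (12,9,c); (13,4,c); (13,9,c); (13,10,c); (14,8,c); (14,9,c); (14,10,c); (18,0,c); (18,15,c); (18,17,c); (19,2,c); (19,15,c); (19,16,c); (20,3,c); (20,16,c); (20,17,c); (21,15,c); (21,16,c); (21,17,c)
final:
nodes: 0:vx, 1:vx, 2:vx, 3:vx, 4:vx, 8:vx, 9:vx, 10:vx, 11:tri, 12:tri, 13:tri, 14:tri, 15:vx, 16:vx, 17:vx, 18:tri, 19:tri, 20:tri, 21:tri
edges: (11,1,c); (11,8,c); (11,10,c); (12,3,c); (12,8,c); (12,9,c); (13,4,c); (13,9,c); (13,10,c); (14,8,c); (14,9,c); (14,10,c); (18,0,c); (18,15,c); (18,17,c); (19,2,c); (19,15,c); (19,16,c); (20,3,c); (20,16,c); (20,17,c); (21,15,c); (21,16,c); (21,17,c)


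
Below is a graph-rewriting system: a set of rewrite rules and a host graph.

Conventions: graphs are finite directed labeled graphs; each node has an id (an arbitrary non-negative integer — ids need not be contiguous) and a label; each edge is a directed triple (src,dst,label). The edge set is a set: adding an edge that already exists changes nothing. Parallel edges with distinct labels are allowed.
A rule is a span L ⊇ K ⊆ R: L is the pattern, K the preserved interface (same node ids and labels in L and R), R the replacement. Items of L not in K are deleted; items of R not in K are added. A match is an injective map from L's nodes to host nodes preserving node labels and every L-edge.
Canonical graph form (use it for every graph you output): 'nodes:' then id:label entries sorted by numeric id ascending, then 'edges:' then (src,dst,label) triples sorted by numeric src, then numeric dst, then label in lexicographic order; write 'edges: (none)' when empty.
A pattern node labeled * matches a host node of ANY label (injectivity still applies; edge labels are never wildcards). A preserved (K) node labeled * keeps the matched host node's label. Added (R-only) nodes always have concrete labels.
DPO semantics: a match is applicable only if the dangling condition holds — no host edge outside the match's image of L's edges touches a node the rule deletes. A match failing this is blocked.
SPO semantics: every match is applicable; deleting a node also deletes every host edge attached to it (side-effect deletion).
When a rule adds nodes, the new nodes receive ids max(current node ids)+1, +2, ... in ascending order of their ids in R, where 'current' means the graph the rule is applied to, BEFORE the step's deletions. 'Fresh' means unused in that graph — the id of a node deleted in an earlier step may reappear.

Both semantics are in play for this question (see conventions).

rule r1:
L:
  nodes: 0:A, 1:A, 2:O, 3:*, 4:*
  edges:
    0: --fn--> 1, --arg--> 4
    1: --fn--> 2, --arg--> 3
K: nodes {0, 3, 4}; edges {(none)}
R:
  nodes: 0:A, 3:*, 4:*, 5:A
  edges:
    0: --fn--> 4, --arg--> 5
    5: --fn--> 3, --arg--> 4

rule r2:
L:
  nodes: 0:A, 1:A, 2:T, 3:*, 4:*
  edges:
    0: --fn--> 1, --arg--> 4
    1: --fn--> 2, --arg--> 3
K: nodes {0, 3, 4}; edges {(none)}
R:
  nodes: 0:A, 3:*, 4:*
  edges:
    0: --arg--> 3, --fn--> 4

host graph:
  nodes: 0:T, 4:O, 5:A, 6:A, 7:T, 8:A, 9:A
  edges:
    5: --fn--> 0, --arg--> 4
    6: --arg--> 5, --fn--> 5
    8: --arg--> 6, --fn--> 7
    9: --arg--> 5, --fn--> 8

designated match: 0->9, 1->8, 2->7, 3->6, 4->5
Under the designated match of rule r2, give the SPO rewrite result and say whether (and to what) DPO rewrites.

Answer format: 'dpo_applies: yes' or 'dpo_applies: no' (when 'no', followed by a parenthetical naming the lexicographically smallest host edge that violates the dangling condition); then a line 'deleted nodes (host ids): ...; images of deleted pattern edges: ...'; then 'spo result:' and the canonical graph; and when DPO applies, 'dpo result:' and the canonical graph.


dpo_applies: yes
deleted nodes (host ids): 7, 8; images of deleted pattern edges: (8,6,arg); (8,7,fn); (9,5,arg); (9,8,fn)
spo result:
nodes: 0:T, 4:O, 5:A, 6:A, 9:A
edges: (5,0,fn); (5,4,arg); (6,5,arg); (6,5,fn); (9,5,fn); (9,6,arg)
dpo result:
nodes: 0:T, 4:O, 5:A, 6:A, 9:A
edges: (5,0,fn); (5,4,arg); (6,5,arg); (6,5,fn); (9,5,fn); (9,6,arg)


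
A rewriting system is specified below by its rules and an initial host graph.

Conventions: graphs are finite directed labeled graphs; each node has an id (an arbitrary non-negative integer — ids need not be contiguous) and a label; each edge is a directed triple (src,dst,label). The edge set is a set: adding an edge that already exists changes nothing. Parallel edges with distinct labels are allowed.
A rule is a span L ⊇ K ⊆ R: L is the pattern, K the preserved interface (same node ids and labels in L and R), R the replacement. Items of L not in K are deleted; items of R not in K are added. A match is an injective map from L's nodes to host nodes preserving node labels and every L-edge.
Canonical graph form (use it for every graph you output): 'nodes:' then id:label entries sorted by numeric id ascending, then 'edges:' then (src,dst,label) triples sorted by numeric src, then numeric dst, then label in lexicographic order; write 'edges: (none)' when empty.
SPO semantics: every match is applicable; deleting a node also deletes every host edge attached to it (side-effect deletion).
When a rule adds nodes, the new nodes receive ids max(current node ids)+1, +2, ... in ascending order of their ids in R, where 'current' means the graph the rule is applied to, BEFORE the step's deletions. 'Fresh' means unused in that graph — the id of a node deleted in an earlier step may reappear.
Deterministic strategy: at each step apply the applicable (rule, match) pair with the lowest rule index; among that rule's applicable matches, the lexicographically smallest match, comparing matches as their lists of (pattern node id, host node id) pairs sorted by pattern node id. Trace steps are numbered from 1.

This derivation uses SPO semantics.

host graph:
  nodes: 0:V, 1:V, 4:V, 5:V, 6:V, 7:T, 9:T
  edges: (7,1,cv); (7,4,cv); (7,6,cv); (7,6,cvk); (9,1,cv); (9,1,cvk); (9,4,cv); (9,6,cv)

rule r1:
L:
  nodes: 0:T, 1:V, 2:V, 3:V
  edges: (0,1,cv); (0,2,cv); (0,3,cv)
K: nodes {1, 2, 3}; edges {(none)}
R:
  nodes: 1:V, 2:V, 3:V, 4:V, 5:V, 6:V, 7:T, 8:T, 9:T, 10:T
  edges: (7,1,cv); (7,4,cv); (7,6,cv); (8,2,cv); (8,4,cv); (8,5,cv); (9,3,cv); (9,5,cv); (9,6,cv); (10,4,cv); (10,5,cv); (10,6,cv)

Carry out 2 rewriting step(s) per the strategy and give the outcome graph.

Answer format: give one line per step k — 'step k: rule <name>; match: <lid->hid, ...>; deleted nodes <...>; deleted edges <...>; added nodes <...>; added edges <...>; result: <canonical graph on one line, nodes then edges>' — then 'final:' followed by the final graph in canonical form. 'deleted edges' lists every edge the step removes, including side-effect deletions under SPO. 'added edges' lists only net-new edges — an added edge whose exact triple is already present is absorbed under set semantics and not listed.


step 1: rule r1; match: 0->7, 1->1, 2->4, 3->6; deleted nodes 7; deleted edges (7,1,cv); (7,4,cv); (7,6,cv); (7,6,cvk); added nodes 10, 11, 12, 13, 14, 15, 16; added edges (13,1,cv); (13,10,cv); (13,12,cv); (14,4,cv); (14,10,cv); (14,11,cv); (15,6,cv); (15,11,cv); (15,12,cv); (16,10,cv); (16,11,cv); (16,12,cv); result: nodes: 0:V, 1:V, 4:V, 5:V, 6:V, 9:T, 10:V, 11:V, 12:V, 13:T, 14:T, 15:T, 16:T edges: (9,1,cv); (9,1,cvk); (9,4,cv); (9,6,cv); (13,1,cv); (13,10,cv); (13,12,cv); (14,4,cv); (14,10,cv); (14,11,cv); (15,6,cv); (15,11,cv); (15,12,cv); (16,10,cv); (16,11,cv); (16,12,cv)
step 2: rule r1; match: 0->9, 1->1, 2->4, 3->6; deleted nodes 9; deleted edges (9,1,cv); (9,1,cvk); (9,4,cv); (9,6,cv); added nodes 17, 18, 19, 20, 21, 22, 23; added edges (20,1,cv); (20,17,cv); (20,19,cv); (21,4,cv); (21,17,cv); (21,18,cv); (22,6,cv); (22,18,cv); (22,19,cv); (23,17,cv); (23,18,cv); (23,19,cv); result: nodes: 0:V, 1:V, 4:V, 5:V, 6:V, 10:V, 11:V, 12:V, 13:T, 14:T, 15:T, 16:T, 17:V, 18:V, 19:V, 20:T, 21:T, 22:T, 23:T edges: (13,1,cv); (13,10,cv); (13,12,cv); (14,4,cv); (14,10,cv); (14,11,cv); (15,6,cv); (15,11,cv); (15,12,cv); (16,10,cv); (16,11,cv); (16,12,cv); (20,1,cv); (20,17,cv); (20,19,cv); (21,4,cv); (21,17,cv); (21,18,cv); (22,6,cv); (22,18,cv); (22,19,cv); (23,17,cv); (23,18,cv); (23,19,cv)
final:
nodes: 0:V, 1:V, 4:V, 5:V, 6:V, 10:V, 11:V, 12:V, 13:T, 14:T, 15:T, 16:T, 17:V, 18:V, 19:V, 20:T, 21:T, 22:T, 23:T
edges: (13,1,cv); (13,10,cv); (13,12,cv); (14,4,cv); (14,10,cv); (14,11,cv); (15,6,cv); (15,11,cv); (15,12,cv); (16,10,cv); (16,11,cv); (16,12,cv); (20,1,cv); (20,17,cv); (20,19,cv); (21,4,cv); (21,17,cv); (21,18,cv); (22,6,cv); (22,18,cv); (22,19,cv); (23,17,cv); (23,18,cv); (23,19,cv)


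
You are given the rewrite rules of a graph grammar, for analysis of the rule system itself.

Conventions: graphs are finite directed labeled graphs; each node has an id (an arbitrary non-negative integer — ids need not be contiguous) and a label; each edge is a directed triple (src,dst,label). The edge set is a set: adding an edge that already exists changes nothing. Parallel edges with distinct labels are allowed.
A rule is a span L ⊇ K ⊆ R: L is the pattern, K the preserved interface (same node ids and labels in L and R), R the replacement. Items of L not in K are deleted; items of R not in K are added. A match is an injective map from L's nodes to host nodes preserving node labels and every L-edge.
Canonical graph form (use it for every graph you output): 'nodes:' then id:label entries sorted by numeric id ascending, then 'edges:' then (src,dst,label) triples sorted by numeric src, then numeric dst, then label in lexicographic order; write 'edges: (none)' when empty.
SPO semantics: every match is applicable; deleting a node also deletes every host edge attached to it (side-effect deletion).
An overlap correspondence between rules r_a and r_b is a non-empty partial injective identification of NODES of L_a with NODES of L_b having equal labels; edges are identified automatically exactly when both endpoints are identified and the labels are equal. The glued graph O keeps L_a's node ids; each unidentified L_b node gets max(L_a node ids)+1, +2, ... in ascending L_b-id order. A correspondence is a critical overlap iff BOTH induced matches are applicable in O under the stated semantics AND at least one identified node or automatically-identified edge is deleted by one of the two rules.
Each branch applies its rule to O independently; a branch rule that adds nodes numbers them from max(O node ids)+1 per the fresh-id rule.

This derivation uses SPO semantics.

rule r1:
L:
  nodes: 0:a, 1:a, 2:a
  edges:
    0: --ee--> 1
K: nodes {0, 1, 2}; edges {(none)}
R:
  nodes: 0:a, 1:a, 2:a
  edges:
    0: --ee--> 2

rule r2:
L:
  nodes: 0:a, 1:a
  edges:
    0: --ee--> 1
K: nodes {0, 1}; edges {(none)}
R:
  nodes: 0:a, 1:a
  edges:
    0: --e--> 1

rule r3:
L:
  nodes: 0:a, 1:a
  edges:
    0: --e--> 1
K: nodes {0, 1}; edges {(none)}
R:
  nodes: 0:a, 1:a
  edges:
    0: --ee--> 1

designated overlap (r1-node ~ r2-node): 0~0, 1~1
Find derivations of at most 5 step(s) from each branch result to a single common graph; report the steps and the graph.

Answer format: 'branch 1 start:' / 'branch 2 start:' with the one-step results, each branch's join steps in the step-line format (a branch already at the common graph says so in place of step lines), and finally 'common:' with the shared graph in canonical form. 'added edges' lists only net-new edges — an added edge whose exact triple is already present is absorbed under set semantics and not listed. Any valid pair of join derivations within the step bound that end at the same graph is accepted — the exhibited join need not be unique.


branch 1 start:
nodes: 0:a, 1:a, 2:a
edges: (0,2,ee)
branch 2 start:
nodes: 0:a, 1:a, 2:a
edges: (0,1,e)
branch 1 step 1: rule r1; match: 0->0, 1->2, 2->1; deleted nodes (none); deleted edges (0,2,ee); added nodes (none); added edges (0,1,ee); result: nodes: 0:a, 1:a, 2:a edges: (0,1,ee)
branch 2 step 1: rule r3; match: 0->0, 1->1; deleted nodes (none); deleted edges (0,1,e); added nodes (none); added edges (0,1,ee); result: nodes: 0:a, 1:a, 2:a edges: (0,1,ee)
common:
nodes: 0:a, 1:a, 2:a
edges: (0,1,ee)


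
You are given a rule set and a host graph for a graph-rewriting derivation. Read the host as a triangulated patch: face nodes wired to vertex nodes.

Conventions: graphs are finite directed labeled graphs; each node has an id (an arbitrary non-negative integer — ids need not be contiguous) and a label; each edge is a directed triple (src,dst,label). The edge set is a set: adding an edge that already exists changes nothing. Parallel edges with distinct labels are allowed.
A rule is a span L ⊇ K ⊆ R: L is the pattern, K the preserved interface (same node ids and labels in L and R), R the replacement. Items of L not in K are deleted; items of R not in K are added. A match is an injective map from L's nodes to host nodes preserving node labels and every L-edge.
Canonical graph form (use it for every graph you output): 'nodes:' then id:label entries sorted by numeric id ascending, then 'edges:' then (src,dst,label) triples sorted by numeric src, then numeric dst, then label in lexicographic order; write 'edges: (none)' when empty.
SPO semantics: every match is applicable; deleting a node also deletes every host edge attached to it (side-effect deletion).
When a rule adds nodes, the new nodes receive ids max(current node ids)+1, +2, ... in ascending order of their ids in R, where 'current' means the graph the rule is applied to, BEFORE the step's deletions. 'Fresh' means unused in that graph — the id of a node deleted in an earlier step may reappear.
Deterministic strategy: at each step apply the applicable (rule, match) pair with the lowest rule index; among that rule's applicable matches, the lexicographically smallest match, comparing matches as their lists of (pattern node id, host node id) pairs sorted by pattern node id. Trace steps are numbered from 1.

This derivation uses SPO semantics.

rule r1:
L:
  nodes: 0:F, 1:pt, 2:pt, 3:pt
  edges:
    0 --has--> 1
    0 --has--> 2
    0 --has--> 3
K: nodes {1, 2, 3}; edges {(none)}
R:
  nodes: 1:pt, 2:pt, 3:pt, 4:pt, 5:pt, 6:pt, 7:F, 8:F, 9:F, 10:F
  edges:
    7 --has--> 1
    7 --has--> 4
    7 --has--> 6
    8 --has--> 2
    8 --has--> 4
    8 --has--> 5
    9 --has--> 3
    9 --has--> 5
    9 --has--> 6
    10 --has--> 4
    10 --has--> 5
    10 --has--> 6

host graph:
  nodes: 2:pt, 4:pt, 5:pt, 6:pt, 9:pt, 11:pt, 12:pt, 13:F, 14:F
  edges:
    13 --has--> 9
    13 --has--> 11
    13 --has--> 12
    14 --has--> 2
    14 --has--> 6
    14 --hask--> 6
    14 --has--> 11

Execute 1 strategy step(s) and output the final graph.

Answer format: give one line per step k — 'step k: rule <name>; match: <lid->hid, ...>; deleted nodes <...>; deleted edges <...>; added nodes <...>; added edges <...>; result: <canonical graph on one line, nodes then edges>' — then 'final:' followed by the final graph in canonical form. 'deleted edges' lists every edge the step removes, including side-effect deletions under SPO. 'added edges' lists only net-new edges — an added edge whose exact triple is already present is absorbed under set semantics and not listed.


step 1: rule r1; match: 0->13, 1->9, 2->11, 3->12; deleted nodes 13; deleted edges (13,9,has); (13,11,has); (13,12,has); added nodes 15, 16, 17, 18, 19, 20, 21; added edges (18,9,has); (18,15,has); (18,17,has); (19,11,has); (19,15,has); (19,16,has); (20,12,has); (20,16,has); (20,17,has); (21,15,has); (21,16,has); (21,17,has); result: nodes: 2:pt, 4:pt, 5:pt, 6:pt, 9:pt, 11:pt, 12:pt, 14:F, 15:pt, 16:pt, 17:pt, 18:F, 19:F, 20:F, 21:F edges: (14,2,has); (14,6,has); (14,6,hask); (14,11,has); (18,9,has); (18,15,has); (18,17,has); (19,11,has); (19,15,has); (19,16,has); (20,12,has); (20,16,has); (20,17,has); (21,15,has); (21,16,has); (21,17,has)
final:
nodes: 2:pt, 4:pt, 5:pt, 6:pt, 9:pt, 11:pt, 12:pt, 14:F, 15:pt, 16:pt, 17:pt, 18:F, 19:F, 20:F, 21:F
edges: (14,2,has); (14,6,has); (14,6,hask); (14,11,has); (18,9,has); (18,15,has); (18,17,has); (19,11,has); (19,15,has); (19,16,has); (20,12,has); (20,16,has); (20,17,has); (21,15,has); (21,16,has); (21,17,has)
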